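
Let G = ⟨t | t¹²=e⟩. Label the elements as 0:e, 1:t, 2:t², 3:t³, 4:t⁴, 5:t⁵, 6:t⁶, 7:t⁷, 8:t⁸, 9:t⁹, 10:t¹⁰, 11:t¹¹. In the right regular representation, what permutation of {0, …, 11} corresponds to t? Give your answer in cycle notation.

(0 1 2 3 4 5 6 7 8 9 10 11)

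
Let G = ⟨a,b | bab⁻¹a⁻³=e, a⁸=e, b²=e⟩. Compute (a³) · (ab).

Compute (a³) · (ab) by multiplying left to right and reducing via the relations at each step:
  (a³) · a = a⁴
  (a⁴) · b = a⁴b

Answer: a⁴b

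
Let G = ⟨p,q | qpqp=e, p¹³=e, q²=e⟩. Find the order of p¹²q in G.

Compute successive powers until reaching e:
  (p¹²q)¹ = p¹²q, (p¹²q)² = e.
The smallest positive k with (p¹²q)ᵏ = e is 2.

Answer: 2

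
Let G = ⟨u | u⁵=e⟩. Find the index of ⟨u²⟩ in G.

First find ord(u²) by computing successive powers:
  (u²)¹ = u², (u²)² = u⁴, (u²)³ = u, (u²)⁴ = u³, (u²)⁵ = e.
So |⟨u²⟩| = ord(u²) = 5. With |G| = 5, by Lagrange [G : ⟨u²⟩] = 5/5 = 1.

Answer: 1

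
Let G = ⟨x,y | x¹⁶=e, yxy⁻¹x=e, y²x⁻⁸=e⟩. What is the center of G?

An element z ∈ Z(G) iff z commutes with every generator.
For example x⁸ is central: (x⁸)·x = x⁹ = x·(x⁸); (x⁸)·y = y⁻¹ = y·(x⁸).
Whereas x ∉ Z(G) since x·y = xy ≠ x⁷y⁻¹ = y·x.
Checking each of the 32 elements this way gives Z(G) = {e, x⁸}, of order 2.

Answer: {e, x⁸}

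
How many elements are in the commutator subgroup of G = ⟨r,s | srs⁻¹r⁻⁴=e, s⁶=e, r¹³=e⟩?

G' = [G, G] is generated by all commutators. The generator-pair commutators are: [r, s] = r¹⁰.
The subgroup they normally generate is {e, r, r², r³, r⁴, r⁵, r⁶, r⁷, r⁸, r⁹, r¹⁰, r¹¹, r¹²}, of order 13.
Check: |G/G'| = 78/13 = 6 is the order of the abelianisation.

Answer: 13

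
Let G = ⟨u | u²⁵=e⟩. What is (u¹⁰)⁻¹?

The order of (u¹⁰) is 5 (smallest k with (u¹⁰)ᵏ = e), so (u¹⁰)⁻¹ = (u¹⁰)⁴ = u¹⁵.
Check: (u¹⁰) · (u¹⁵) → (u¹⁰) · u¹⁵ = e, giving e as required.

Answer: u¹⁵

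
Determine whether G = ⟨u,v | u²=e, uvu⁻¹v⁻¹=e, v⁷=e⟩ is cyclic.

|G| = 14. The element uv has order 14 (its powers give 14 distinct elements), so ⟨uv⟩ = G and G is cyclic.

Answer: Yes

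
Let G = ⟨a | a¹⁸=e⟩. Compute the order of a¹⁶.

Compute successive powers until reaching e:
  (a¹⁶)¹ = a¹⁶, (a¹⁶)² = a¹⁴, (a¹⁶)³ = a¹², (a¹⁶)⁴ = a¹⁰, (a¹⁶)⁵ = a⁸, (a¹⁶)⁶ = a⁶, (a¹⁶)⁷ = a⁴, (a¹⁶)⁸ = a², (a¹⁶)⁹ = e.
The smallest positive k with (a¹⁶)ᵏ = e is 9.

Answer: 9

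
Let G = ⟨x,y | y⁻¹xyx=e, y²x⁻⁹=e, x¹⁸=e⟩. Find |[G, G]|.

G' = [G, G] is generated by all commutators. The generator-pair commutators are: [x, y] = x².
The subgroup they normally generate is {e, x², x⁴, x⁶, x⁸, x¹⁰, x¹², x¹⁴, x¹⁶}, of order 9.
Check: |G/G'| = 36/9 = 4 is the order of the abelianisation.

Answer: 9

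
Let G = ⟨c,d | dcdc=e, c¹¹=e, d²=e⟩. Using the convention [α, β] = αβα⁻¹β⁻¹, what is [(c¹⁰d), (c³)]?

[(c¹⁰d), (c³)] = (c¹⁰d)·(c³)·(c¹⁰d)⁻¹·(c³)⁻¹.
  (c¹⁰d) · (c³) = c⁷d
  (c⁷d) · (c¹⁰d) = c⁸
  (c⁸) · (c⁸) = c⁵

Answer: c⁵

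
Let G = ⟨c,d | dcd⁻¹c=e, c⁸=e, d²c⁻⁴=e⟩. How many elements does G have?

Enumerate words in the generators, reducing via the relations: the distinct elements are
  {c, d, e, cd, c², c³, c⁴, c⁵, c⁶, c⁷, c²d, c³d, d⁻¹, cd⁻¹, c²d⁻¹, c³d⁻¹}.
No further products give new elements, so |G| = 16.

Answer: 16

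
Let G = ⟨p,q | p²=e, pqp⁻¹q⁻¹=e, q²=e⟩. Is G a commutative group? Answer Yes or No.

Each pair of generators commutes: p·q = pq = q·p. Since the generators pairwise commute, every element of G commutes with every other, so G is abelian.

Answer: Yes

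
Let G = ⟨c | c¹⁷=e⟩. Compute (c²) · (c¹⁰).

Compute (c²) · (c¹⁰) by multiplying left to right and reducing via the relations at each step:
  (c²) · c¹⁰ = c¹²

Answer: c¹²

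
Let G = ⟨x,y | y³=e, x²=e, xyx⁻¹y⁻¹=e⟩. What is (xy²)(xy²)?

Compute (xy²) · (xy²) by multiplying left to right and reducing via the relations at each step:
  (xy²) · x = y²
  (y²) · y² = y

Answer: y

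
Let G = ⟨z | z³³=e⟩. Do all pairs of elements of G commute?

G has a single generator, so G is cyclic and hence abelian.

Answer: Yes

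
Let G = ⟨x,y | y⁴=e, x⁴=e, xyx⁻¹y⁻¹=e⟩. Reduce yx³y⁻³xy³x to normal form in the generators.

Multiply left to right, reducing at each step:
  y · x³ = x³y
  (x³y) · y⁻³ = x³y²
  (x³y²) · x = y²
  (y²) · y³ = y
  y · x = xy

Answer: xy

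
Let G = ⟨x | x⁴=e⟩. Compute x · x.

Compute x · x by multiplying left to right and reducing via the relations at each step:
  x · x = x²

Answer: x²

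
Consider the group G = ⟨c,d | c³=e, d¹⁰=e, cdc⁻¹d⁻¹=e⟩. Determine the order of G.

Enumerate words in the generators, reducing via the relations: the distinct elements are
  {c, d, e, cd, c², d², d³, d⁴, d⁵, d⁶, d⁷, d⁸, d⁹, cd², cd³, cd⁴, cd⁵, cd⁶, cd⁷, cd⁸, cd⁹, c²d, c²d², c²d³, c²d⁴, c²d⁵, c²d⁶, c²d⁷, c²d⁸, c²d⁹}.
No further products give new elements, so |G| = 30.

Answer: 30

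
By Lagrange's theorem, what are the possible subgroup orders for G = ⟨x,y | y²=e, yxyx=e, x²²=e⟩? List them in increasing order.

|G| = 44 = 2² · 11. By Lagrange's theorem the order of any subgroup divides 44; the divisors of 44 are 1, 2, 4, 11, 22, 44.

Answer: 1, 2, 4, 11, 22, 44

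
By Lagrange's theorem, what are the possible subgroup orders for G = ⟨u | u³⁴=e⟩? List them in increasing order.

|G| = 34 = 2 · 17. By Lagrange's theorem the order of any subgroup divides 34; the divisors of 34 are 1, 2, 17, 34.

Answer: 1, 2, 17, 34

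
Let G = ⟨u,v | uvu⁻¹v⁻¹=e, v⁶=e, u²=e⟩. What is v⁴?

Compute successive powers of v, reducing at each step:
  v²: v · v = v²
  v³: (v²) · v = v³
  v⁴: (v³) · v = v⁴

Answer: v⁴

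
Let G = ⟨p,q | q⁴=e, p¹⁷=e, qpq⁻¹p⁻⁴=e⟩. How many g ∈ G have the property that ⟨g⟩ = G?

⟨g⟩ = G would require ord(g) = |G| = 68, but the maximum element order in G is 17 < 68. So G is not cyclic and no single element generates it: the count is 0.

Answer: 0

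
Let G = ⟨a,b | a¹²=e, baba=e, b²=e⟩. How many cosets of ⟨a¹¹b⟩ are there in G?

First find ord(a¹¹b) by computing successive powers:
  (a¹¹b)¹ = a¹¹b, (a¹¹b)² = e.
So |⟨a¹¹b⟩| = ord(a¹¹b) = 2. With |G| = 24, by Lagrange [G : ⟨a¹¹b⟩] = 24/2 = 12.

Answer: 12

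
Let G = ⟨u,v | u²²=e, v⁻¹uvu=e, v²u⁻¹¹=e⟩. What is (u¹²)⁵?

Compute successive powers of (u¹²), reducing at each step:
  (u¹²)²: (u¹²) · u¹² = u²
  (u¹²)³: (u²) · u¹² = u¹⁴
  (u¹²)⁴: (u¹⁴) · u¹² = u⁴
  (u¹²)⁵: (u⁴) · u¹² = u¹⁶

Answer: u¹⁶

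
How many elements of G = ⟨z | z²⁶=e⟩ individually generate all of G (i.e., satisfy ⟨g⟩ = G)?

G is cyclic of order 26. An element generates G iff its order is 26, and a cyclic group of order 26 has exactly φ(26) = 12 such elements.

Answer: 12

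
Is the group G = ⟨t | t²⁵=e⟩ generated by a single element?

|G| = 25. The element t has order 25 (its powers give 25 distinct elements), so ⟨t⟩ = G and G is cyclic.

Answer: Yes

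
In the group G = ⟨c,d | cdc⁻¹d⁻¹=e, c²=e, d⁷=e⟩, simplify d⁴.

Compute successive powers of d, reducing at each step:
  d²: d · d = d²
  d³: (d²) · d = d³
  d⁴: (d³) · d = d⁴

Answer: d⁴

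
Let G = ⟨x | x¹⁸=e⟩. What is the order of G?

G is generated by a single element, so G is cyclic. The relator gives x¹⁸ = e and no smaller power is forced to be e, so the 18 powers {e, x, x², x³, x⁴, x⁵, x⁶, x⁷, x⁸, x⁹, x¹², x¹³, x¹¹, x¹⁰, x¹⁴, x¹⁵, x¹⁶, x¹⁷} are distinct. Hence |G| = 18.

Answer: 18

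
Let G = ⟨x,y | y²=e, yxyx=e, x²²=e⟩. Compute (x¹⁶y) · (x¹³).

Compute (x¹⁶y) · (x¹³) by multiplying left to right and reducing via the relations at each step:
  (x¹⁶y) · x¹³ = x³y

Answer: x³y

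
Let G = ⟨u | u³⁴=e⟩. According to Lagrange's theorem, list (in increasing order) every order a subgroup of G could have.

|G| = 34 = 2 · 17. By Lagrange's theorem the order of any subgroup divides 34; the divisors of 34 are 1, 2, 17, 34.

Answer: 1, 2, 17, 34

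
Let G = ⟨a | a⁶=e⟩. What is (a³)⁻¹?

The order of (a³) is 2 (smallest k with (a³)ᵏ = e), so (a³)⁻¹ = (a³)¹ = a³.
Check: (a³) · (a³) → (a³) · a³ = e, giving e as required.

Answer: a³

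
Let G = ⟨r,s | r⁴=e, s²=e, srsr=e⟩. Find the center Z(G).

An element z ∈ Z(G) iff z commutes with every generator.
For example r² is central: (r²)·r = r³ = r·(r²); (r²)·s = r²s = s·(r²).
Whereas r ∉ Z(G) since r·s = rs ≠ r³s = s·r.
Checking each of the 8 elements this way gives Z(G) = {e, r²}, of order 2.

Answer: {e, r²}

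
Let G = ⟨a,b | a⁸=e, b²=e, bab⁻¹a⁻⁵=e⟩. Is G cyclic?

Every cyclic group is abelian. But a·b = ab while b·a = a⁵b, so a·b ≠ b·a and G is not abelian. Hence G is not cyclic.

Answer: No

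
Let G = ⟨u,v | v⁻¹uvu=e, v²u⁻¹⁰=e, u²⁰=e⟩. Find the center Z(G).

An element z ∈ Z(G) iff z commutes with every generator.
For example u¹⁰ is central: (u¹⁰)·u = u¹¹ = u·(u¹⁰); (u¹⁰)·v = v⁻¹ = v·(u¹⁰).
Whereas u ∉ Z(G) since u·v = uv ≠ u⁹v⁻¹ = v·u.
Checking each of the 40 elements this way gives Z(G) = {e, u¹⁰}, of order 2.

Answer: {e, u¹⁰}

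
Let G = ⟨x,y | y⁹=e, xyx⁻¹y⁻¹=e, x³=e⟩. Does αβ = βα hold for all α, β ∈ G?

Each pair of generators commutes: x·y = xy = y·x. Since the generators pairwise commute, every element of G commutes with every other, so G is abelian.

Answer: Yes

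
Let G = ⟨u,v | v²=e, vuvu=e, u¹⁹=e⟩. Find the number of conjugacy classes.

The conjugacy classes (representative and size) are:
  [e] (size 1), [u¹⁸] (size 2), [u²] (size 2), [u¹⁶] (size 2), [u⁴] (size 2), [u¹⁴] (size 2), [u¹³] (size 2), [u¹²] (size 2), [u⁸] (size 2), [u⁹] (size 2), [v] (size 19).
Class equation: 1 + 2 + 2 + 2 + 2 + 2 + 2 + 2 + 2 + 2 + 19 = 38 = |G|. So G has 11 conjugacy classes.

Answer: 11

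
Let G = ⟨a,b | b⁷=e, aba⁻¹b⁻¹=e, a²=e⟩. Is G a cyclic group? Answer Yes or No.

|G| = 14. The element ab has order 14 (its powers give 14 distinct elements), so ⟨ab⟩ = G and G is cyclic.

Answer: Yes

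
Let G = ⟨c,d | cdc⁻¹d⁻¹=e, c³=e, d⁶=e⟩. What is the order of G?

Enumerate words in the generators, reducing via the relations: the distinct elements are
  {c, d, e, cd, c², d², d³, d⁴, d⁵, cd², cd³, cd⁴, cd⁵, c²d, c²d², c²d³, c²d⁴, c²d⁵}.
No further products give new elements, so |G| = 18.

Answer: 18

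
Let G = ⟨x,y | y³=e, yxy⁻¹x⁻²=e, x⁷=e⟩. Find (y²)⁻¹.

The order of (y²) is 3 (smallest k with (y²)ᵏ = e), so (y²)⁻¹ = (y²)² = y.
Check: (y²) · y → (y²) · y = e, giving e as required.

Answer: y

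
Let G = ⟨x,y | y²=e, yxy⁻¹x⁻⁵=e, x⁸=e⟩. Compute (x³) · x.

Compute (x³) · x by multiplying left to right and reducing via the relations at each step:
  (x³) · x = x⁴

Answer: x⁴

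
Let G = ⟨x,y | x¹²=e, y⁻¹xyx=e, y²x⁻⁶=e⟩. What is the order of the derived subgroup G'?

G' = [G, G] is generated by all commutators. The generator-pair commutators are: [x, y] = x².
The subgroup they normally generate is {e, x², x⁴, x⁶, x⁸, x¹⁰}, of order 6.
Check: |G/G'| = 24/6 = 4 is the order of the abelianisation.

Answer: 6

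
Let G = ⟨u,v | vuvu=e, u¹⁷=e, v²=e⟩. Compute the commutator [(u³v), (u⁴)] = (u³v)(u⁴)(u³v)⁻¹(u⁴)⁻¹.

[(u³v), (u⁴)] = (u³v)·(u⁴)·(u³v)⁻¹·(u⁴)⁻¹.
  (u³v) · (u⁴) = u¹⁶v
  (u¹⁶v) · (u³v) = u¹³
  (u¹³) · (u¹³) = u⁹

Answer: u⁹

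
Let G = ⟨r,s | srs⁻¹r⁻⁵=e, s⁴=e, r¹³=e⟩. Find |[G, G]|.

G' = [G, G] is generated by all commutators. The generator-pair commutators are: [r, s] = r⁹.
The subgroup they normally generate is {e, r, r², r³, r⁴, r⁵, r⁶, r⁷, r⁸, r⁹, r¹⁰, r¹¹, r¹²}, of order 13.
Check: |G/G'| = 52/13 = 4 is the order of the abelianisation.

Answer: 13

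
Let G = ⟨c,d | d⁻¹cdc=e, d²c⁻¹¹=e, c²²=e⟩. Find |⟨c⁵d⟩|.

|⟨c⁵d⟩| equals the order of c⁵d. Compute successive powers until reaching e:
  (c⁵d)¹ = c⁵d, (c⁵d)² = c¹¹, (c⁵d)³ = c⁵d⁻¹, (c⁵d)⁴ = e.
The smallest positive k with (c⁵d)ᵏ = e is 4, so |⟨c⁵d⟩| = 4.

Answer: 4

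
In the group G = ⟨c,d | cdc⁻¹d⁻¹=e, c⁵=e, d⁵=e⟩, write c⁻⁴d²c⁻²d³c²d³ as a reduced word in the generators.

Multiply left to right, reducing at each step:
  c · d² = cd²
  (cd²) · c⁻² = c⁴d²
  (c⁴d²) · d³ = c⁴
  (c⁴) · c² = c
  c · d³ = cd³

Answer: cd³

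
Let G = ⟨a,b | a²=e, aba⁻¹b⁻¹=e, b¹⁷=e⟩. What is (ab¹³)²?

Compute successive powers of (ab¹³), reducing at each step:
  (ab¹³)²: (ab¹³) · a = b¹³;   (b¹³) · b¹³ = b⁹

Answer: b⁹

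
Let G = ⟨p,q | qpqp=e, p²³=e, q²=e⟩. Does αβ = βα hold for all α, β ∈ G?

p·q = pq but q·p = p²²q, so p·q ≠ q·p and G is not abelian.

Answer: No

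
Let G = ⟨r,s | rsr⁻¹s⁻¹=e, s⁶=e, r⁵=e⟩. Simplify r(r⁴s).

Compute r · (r⁴s) by multiplying left to right and reducing via the relations at each step:
  r · r⁴ = e
  e · s = s

Answer: s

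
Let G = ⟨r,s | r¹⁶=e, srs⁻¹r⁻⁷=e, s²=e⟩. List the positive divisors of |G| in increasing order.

|G| = 32 = 2⁵. By Lagrange's theorem the order of any subgroup divides 32; the divisors of 32 are 1, 2, 4, 8, 16, 32.

Answer: 1, 2, 4, 8, 16, 32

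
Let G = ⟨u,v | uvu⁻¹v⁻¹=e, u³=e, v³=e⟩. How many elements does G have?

Enumerate words in the generators, reducing via the relations: the distinct elements are
  {e, u, v, uv, u², v², uv², u²v, u²v²}.
No further products give new elements, so |G| = 9.

Answer: 9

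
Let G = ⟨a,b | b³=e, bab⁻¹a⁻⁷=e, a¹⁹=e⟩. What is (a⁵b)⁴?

Compute successive powers of (a⁵b), reducing at each step:
  (a⁵b)²: (a⁵b) · a⁵ = a²b;   (a²b) · b = a²b²
  (a⁵b)³: (a²b²) · a⁵ = b²;   (b²) · b = e
  (a⁵b)⁴: e · a⁵ = a⁵;   (a⁵) · b = a⁵b

Answer: a⁵b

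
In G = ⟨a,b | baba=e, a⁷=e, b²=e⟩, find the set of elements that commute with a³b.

⟨a³b⟩ ⊆ C_G(a³b) since powers of a³b commute with a³b; so |C_G(a³b)| ≥ |⟨a³b⟩| = 2.
By orbit–stabilizer, |C_G(a³b)| = |G| / |conj. class of a³b| = 14 / 7 = 2.
The 2 elements commuting with a³b are {e, a³b}.

Answer: {e, a³b}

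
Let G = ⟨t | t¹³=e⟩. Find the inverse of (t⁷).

The order of (t⁷) is 13 (smallest k with (t⁷)ᵏ = e), so (t⁷)⁻¹ = (t⁷)¹² = t⁶.
Check: (t⁷) · (t⁶) → (t⁷) · t⁶ = e, giving e as required.

Answer: t⁶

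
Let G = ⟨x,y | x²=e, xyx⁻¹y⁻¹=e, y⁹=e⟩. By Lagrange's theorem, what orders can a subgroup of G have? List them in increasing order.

|G| = 18 = 2 · 3². By Lagrange's theorem the order of any subgroup divides 18; the divisors of 18 are 1, 2, 3, 6, 9, 18.

Answer: 1, 2, 3, 6, 9, 18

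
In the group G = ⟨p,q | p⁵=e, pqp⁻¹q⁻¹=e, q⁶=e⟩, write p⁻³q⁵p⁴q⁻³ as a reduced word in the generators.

Multiply left to right, reducing at each step:
  (p²) · q⁵ = p²q⁵
  (p²q⁵) · p⁴ = pq⁵
  (pq⁵) · q⁻³ = pq²

Answer: pq²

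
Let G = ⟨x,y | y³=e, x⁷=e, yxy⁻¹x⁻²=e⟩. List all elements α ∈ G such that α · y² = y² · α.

⟨y²⟩ ⊆ C_G(y²) since powers of y² commute with y²; so |C_G(y²)| ≥ |⟨y²⟩| = 3.
By orbit–stabilizer, |C_G(y²)| = |G| / |conj. class of y²| = 21 / 7 = 3.
The 3 elements commuting with y² are {e, y, y²}.

Answer: {e, y, y²}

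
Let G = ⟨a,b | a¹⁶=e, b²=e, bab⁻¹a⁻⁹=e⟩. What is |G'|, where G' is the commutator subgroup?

G' = [G, G] is generated by all commutators. The generator-pair commutators are: [a, b] = a⁸.
The subgroup they normally generate is {e, a⁸}, of order 2.
Check: |G/G'| = 32/2 = 16 is the order of the abelianisation.

Answer: 2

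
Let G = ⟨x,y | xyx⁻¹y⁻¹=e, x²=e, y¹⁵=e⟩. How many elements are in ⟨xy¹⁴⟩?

|⟨xy¹⁴⟩| equals the order of xy¹⁴. Compute successive powers until reaching e:
  (xy¹⁴)¹ = xy¹⁴, (xy¹⁴)² = y¹³, (xy¹⁴)³ = xy¹², (xy¹⁴)⁴ = y¹¹, (xy¹⁴)⁵ = xy¹⁰, (xy¹⁴)⁶ = y⁹, (xy¹⁴)⁷ = xy⁸, (xy¹⁴)⁸ = y⁷, (xy¹⁴)⁹ = xy⁶, (xy¹⁴)¹⁰ = y⁵, (xy¹⁴)¹¹ = xy⁴, (xy¹⁴)¹² = y³, (xy¹⁴)¹³ = xy², (xy¹⁴)¹⁴ = y, (xy¹⁴)¹⁵ = x, (xy¹⁴)¹⁶ = y¹⁴, (xy¹⁴)¹⁷ = xy¹³, (xy¹⁴)¹⁸ = y¹², (xy¹⁴)¹⁹ = xy¹¹, (xy¹⁴)²⁰ = y¹⁰, (xy¹⁴)²¹ = xy⁹, (xy¹⁴)²² = y⁸, (xy¹⁴)²³ = xy⁷, (xy¹⁴)²⁴ = y⁶, (xy¹⁴)²⁵ = xy⁵, (xy¹⁴)²⁶ = y⁴, (xy¹⁴)²⁷ = xy³, (xy¹⁴)²⁸ = y², (xy¹⁴)²⁹ = xy, (xy¹⁴)³⁰ = e.
The smallest positive k with (xy¹⁴)ᵏ = e is 30, so |⟨xy¹⁴⟩| = 30.

Answer: 30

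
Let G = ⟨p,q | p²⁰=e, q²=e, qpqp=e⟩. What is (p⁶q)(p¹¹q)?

Compute (p⁶q) · (p¹¹q) by multiplying left to right and reducing via the relations at each step:
  (p⁶q) · p¹¹ = p¹⁵q
  (p¹⁵q) · q = p¹⁵

Answer: p¹⁵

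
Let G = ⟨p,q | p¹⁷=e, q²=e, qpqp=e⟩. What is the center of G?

An element z ∈ Z(G) iff z commutes with every generator.
For example e is central: e·p = p = p·e; e·q = q = q·e.
Whereas p ∉ Z(G) since p·q = pq ≠ p¹⁶q = q·p.
Checking each of the 34 elements this way gives Z(G) = {e}, of order 1.

Answer: {e}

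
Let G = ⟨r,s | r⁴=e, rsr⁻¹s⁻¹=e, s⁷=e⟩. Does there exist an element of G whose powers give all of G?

|G| = 28. The element rs has order 28 (its powers give 28 distinct elements), so ⟨rs⟩ = G and G is cyclic.

Answer: Yes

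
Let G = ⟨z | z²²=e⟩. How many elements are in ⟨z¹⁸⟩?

|⟨z¹⁸⟩| equals the order of z¹⁸. Compute successive powers until reaching e:
  (z¹⁸)¹ = z¹⁸, (z¹⁸)² = z¹⁴, (z¹⁸)³ = z¹⁰, (z¹⁸)⁴ = z⁶, (z¹⁸)⁵ = z², (z¹⁸)⁶ = z²⁰, (z¹⁸)⁷ = z¹⁶, (z¹⁸)⁸ = z¹², (z¹⁸)⁹ = z⁸, (z¹⁸)¹⁰ = z⁴, (z¹⁸)¹¹ = e.
The smallest positive k with (z¹⁸)ᵏ = e is 11, so |⟨z¹⁸⟩| = 11.

Answer: 11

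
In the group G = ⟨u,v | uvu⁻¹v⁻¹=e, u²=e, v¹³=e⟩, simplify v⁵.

Compute successive powers of v, reducing at each step:
  v²: v · v = v²
  v³: (v²) · v = v³
  v⁴: (v³) · v = v⁴
  v⁵: (v⁴) · v = v⁵

Answer: v⁵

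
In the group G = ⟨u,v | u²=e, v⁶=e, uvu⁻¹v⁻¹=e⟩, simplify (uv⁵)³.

Compute successive powers of (uv⁵), reducing at each step:
  (uv⁵)²: (uv⁵) · u = v⁵;   (v⁵) · v⁵ = v⁴
  (uv⁵)³: (v⁴) · u = uv⁴;   (uv⁴) · v⁵ = uv³

Answer: uv³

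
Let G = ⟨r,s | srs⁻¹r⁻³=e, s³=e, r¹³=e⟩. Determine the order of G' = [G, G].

G' = [G, G] is generated by all commutators. The generator-pair commutators are: [r, s] = r¹¹.
The subgroup they normally generate is {e, r, r², r³, r⁴, r⁵, r⁶, r⁷, r⁸, r⁹, r¹⁰, r¹¹, r¹²}, of order 13.
Check: |G/G'| = 39/13 = 3 is the order of the abelianisation.

Answer: 13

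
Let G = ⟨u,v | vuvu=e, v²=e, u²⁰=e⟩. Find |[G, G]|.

G' = [G, G] is generated by all commutators. The generator-pair commutators are: [u, v] = u².
The subgroup they normally generate is {e, u², u⁴, u⁶, u⁸, u¹⁰, u¹², u¹⁴, u¹⁶, u¹⁸}, of order 10.
Check: |G/G'| = 40/10 = 4 is the order of the abelianisation.

Answer: 10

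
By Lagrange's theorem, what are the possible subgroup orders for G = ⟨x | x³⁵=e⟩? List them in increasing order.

|G| = 35 = 5 · 7. By Lagrange's theorem the order of any subgroup divides 35; the divisors of 35 are 1, 5, 7, 35.

Answer: 1, 5, 7, 35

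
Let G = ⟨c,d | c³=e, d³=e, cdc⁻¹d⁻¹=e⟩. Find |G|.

Enumerate words in the generators, reducing via the relations: the distinct elements are
  {c, d, e, cd, c², d², cd², c²d, c²d²}.
No further products give new elements, so |G| = 9.

Answer: 9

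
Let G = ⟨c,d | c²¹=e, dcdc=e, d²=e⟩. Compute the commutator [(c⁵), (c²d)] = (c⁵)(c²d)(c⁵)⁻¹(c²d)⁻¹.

[(c⁵), (c²d)] = (c⁵)·(c²d)·(c⁵)⁻¹·(c²d)⁻¹.
  (c⁵) · (c²d) = c⁷d
  (c⁷d) · (c¹⁶) = c¹²d
  (c¹²d) · (c²d) = c¹⁰

Answer: c¹⁰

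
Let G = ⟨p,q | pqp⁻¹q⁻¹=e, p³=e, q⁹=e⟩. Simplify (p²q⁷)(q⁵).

Compute (p²q⁷) · (q⁵) by multiplying left to right and reducing via the relations at each step:
  (p²q⁷) · q⁵ = p²q³

Answer: p²q³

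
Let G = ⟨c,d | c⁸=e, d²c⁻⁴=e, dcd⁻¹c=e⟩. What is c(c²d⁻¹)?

Compute c · (c²d⁻¹) by multiplying left to right and reducing via the relations at each step:
  c · c² = c³
  (c³) · d⁻¹ = c³d⁻¹

Answer: c³d⁻¹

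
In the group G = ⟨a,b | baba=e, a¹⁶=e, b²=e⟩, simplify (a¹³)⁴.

Compute successive powers of (a¹³), reducing at each step:
  (a¹³)²: (a¹³) · a¹³ = a¹⁰
  (a¹³)³: (a¹⁰) · a¹³ = a⁷
  (a¹³)⁴: (a⁷) · a¹³ = a⁴

Answer: a⁴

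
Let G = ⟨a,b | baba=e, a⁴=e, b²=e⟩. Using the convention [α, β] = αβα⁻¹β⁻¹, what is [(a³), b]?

[(a³), b] = (a³)·b·(a³)⁻¹·b⁻¹.
  (a³) · b = a³b
  (a³b) · a = a²b
  (a²b) · b = a²

Answer: a²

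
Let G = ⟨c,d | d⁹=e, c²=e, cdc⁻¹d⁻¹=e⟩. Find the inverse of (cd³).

The order of (cd³) is 6 (smallest k with (cd³)ᵏ = e), so (cd³)⁻¹ = (cd³)⁵ = cd⁶.
Check: (cd³) · (cd⁶) → (cd³) · c = d³;   (d³) · d⁶ = e, giving e as required.

Answer: cd⁶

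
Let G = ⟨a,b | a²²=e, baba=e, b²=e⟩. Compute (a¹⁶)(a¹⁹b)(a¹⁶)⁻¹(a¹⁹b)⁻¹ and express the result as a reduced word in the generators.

[(a¹⁶), (a¹⁹b)] = (a¹⁶)·(a¹⁹b)·(a¹⁶)⁻¹·(a¹⁹b)⁻¹.
  (a¹⁶) · (a¹⁹b) = a¹³b
  (a¹³b) · (a⁶) = a⁷b
  (a⁷b) · (a¹⁹b) = a¹⁰

Answer: a¹⁰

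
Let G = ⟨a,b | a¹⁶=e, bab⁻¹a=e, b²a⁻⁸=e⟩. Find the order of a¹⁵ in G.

Compute successive powers until reaching e:
  (a¹⁵)¹ = a¹⁵, (a¹⁵)² = a¹⁴, (a¹⁵)³ = a¹³, (a¹⁵)⁴ = a¹², (a¹⁵)⁵ = a¹¹, (a¹⁵)⁶ = a¹⁰, (a¹⁵)⁷ = a⁹, (a¹⁵)⁸ = a⁸, (a¹⁵)⁹ = a⁷, (a¹⁵)¹⁰ = a⁶, (a¹⁵)¹¹ = a⁵, (a¹⁵)¹² = a⁴, (a¹⁵)¹³ = a³, (a¹⁵)¹⁴ = a², (a¹⁵)¹⁵ = a, (a¹⁵)¹⁶ = e.
The smallest positive k with (a¹⁵)ᵏ = e is 16.

Answer: 16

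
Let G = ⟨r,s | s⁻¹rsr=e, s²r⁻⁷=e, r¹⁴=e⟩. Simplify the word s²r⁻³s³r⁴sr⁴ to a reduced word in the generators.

Multiply left to right, reducing at each step:
  (r⁷) · r⁻³ = r⁴
  (r⁴) · s³ = r⁴s⁻¹
  (r⁴s⁻¹) · r⁴ = s⁻¹
  (s⁻¹) · s = e
  e · r⁴ = r⁴

Answer: r⁴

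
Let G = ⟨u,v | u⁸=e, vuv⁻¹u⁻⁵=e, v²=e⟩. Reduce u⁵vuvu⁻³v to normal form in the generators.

Multiply left to right, reducing at each step:
  (u⁵) · v = u⁵v
  (u⁵v) · u = u²v
  (u²v) · v = u²
  (u²) · u⁻³ = u⁷
  (u⁷) · v = u⁷v

Answer: u⁷v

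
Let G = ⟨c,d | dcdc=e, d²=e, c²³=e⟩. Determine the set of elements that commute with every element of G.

An element z ∈ Z(G) iff z commutes with every generator.
For example e is central: e·c = c = c·e; e·d = d = d·e.
Whereas c ∉ Z(G) since c·d = cd ≠ c²²d = d·c.
Checking each of the 46 elements this way gives Z(G) = {e}, of order 1.

Answer: {e}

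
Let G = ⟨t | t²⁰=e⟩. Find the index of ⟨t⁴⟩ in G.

First find ord(t⁴) by computing successive powers:
  (t⁴)¹ = t⁴, (t⁴)² = t⁸, (t⁴)³ = t¹², (t⁴)⁴ = t¹⁶, (t⁴)⁵ = e.
So |⟨t⁴⟩| = ord(t⁴) = 5. With |G| = 20, by Lagrange [G : ⟨t⁴⟩] = 20/5 = 4.

Answer: 4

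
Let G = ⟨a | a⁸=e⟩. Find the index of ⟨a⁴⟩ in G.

First find ord(a⁴) by computing successive powers:
  (a⁴)¹ = a⁴, (a⁴)² = e.
So |⟨a⁴⟩| = ord(a⁴) = 2. With |G| = 8, by Lagrange [G : ⟨a⁴⟩] = 8/2 = 4.

Answer: 4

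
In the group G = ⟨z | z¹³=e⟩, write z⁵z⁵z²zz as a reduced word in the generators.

Multiply left to right, reducing at each step:
  (z⁵) · z⁵ = z¹⁰
  (z¹⁰) · z² = z¹²
  (z¹²) · z = e
  e · z = z

Answer: z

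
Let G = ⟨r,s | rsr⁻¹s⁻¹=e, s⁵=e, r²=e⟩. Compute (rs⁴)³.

Compute successive powers of (rs⁴), reducing at each step:
  (rs⁴)²: (rs⁴) · r = s⁴;   (s⁴) · s⁴ = s³
  (rs⁴)³: (s³) · r = rs³;   (rs³) · s⁴ = rs²

Answer: rs²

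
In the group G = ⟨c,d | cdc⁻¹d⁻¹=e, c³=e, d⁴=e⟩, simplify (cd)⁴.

Compute successive powers of (cd), reducing at each step:
  (cd)²: (cd) · c = c²d;   (c²d) · d = c²d²
  (cd)³: (c²d²) · c = d²;   (d²) · d = d³
  (cd)⁴: (d³) · c = cd³;   (cd³) · d = c

Answer: c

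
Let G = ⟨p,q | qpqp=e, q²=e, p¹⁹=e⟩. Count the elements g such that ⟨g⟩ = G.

⟨g⟩ = G would require ord(g) = |G| = 38, but the maximum element order in G is 19 < 38. So G is not cyclic and no single element generates it: the count is 0.

Answer: 0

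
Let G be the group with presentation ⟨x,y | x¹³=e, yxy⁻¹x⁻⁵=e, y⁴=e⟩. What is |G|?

Enumerate words in the generators, reducing via the relations: the distinct elements are
  {e, x, y, xy, x², x³, x⁴, x⁵, x⁶, x⁷, x⁸, x⁹, y², y³, xy², xy³, x²y, x³y, x¹², x¹¹, x¹⁰, x⁴y, x⁵y, x⁶y, x⁷y, x⁸y, x⁹y, x²y², x²y³, x³y², x³y³, x¹²y, x¹¹y, x¹⁰y, x⁴y², x⁴y³, x⁵y², x⁵y³, x⁶y², x⁶y³, x⁷y², x⁷y³, x⁸y², x⁸y³, x⁹y², x⁹y³, x¹²y², x¹²y³, x¹¹y², x¹¹y³, x¹⁰y², x¹⁰y³}.
No further products give new elements, so |G| = 52.

Answer: 52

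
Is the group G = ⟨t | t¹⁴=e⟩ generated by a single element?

|G| = 14. The element t has order 14 (its powers give 14 distinct elements), so ⟨t⟩ = G and G is cyclic.

Answer: Yes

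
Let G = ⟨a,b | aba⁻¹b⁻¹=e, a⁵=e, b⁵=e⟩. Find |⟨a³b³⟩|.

|⟨a³b³⟩| equals the order of a³b³. Compute successive powers until reaching e:
  (a³b³)¹ = a³b³, (a³b³)² = ab, (a³b³)³ = a⁴b⁴, (a³b³)⁴ = a²b², (a³b³)⁵ = e.
The smallest positive k with (a³b³)ᵏ = e is 5, so |⟨a³b³⟩| = 5.

Answer: 5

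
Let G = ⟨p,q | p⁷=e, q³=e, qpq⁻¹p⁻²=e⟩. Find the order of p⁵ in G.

Compute successive powers until reaching e:
  (p⁵)¹ = p⁵, (p⁵)² = p³, (p⁵)³ = p, (p⁵)⁴ = p⁶, (p⁵)⁵ = p⁴, (p⁵)⁶ = p², (p⁵)⁷ = e.
The smallest positive k with (p⁵)ᵏ = e is 7.

Answer: 7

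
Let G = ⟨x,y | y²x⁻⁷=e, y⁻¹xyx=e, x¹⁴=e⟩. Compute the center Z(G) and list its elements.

An element z ∈ Z(G) iff z commutes with every generator.
For example x⁷ is central: (x⁷)·x = x⁸ = x·(x⁷); (x⁷)·y = y⁻¹ = y·(x⁷).
Whereas x ∉ Z(G) since x·y = xy ≠ x⁶y⁻¹ = y·x.
Checking each of the 28 elements this way gives Z(G) = {e, x⁷}, of order 2.

Answer: {e, x⁷}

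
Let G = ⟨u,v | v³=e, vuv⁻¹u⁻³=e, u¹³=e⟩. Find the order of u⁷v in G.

Compute successive powers until reaching e:
  (u⁷v)¹ = u⁷v, (u⁷v)² = u²v², (u⁷v)³ = e.
The smallest positive k with (u⁷v)ᵏ = e is 3.

Answer: 3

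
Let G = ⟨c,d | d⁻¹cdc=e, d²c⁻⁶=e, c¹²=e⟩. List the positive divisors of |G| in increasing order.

|G| = 24 = 2³ · 3. By Lagrange's theorem the order of any subgroup divides 24; the divisors of 24 are 1, 2, 3, 4, 6, 8, 12, 24.

Answer: 1, 2, 3, 4, 6, 8, 12, 24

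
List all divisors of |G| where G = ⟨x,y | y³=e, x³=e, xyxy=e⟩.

|G| = 12 = 2² · 3. By Lagrange's theorem the order of any subgroup divides 12; the divisors of 12 are 1, 2, 3, 4, 6, 12.

Answer: 1, 2, 3, 4, 6, 12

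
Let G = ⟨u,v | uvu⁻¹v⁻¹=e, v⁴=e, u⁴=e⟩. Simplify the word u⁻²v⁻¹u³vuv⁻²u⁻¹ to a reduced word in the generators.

Multiply left to right, reducing at each step:
  (u²) · v⁻¹ = u²v³
  (u²v³) · u³ = uv³
  (uv³) · v = u
  u · u = u²
  (u²) · v⁻² = u²v²
  (u²v²) · u⁻¹ = uv²

Answer: uv²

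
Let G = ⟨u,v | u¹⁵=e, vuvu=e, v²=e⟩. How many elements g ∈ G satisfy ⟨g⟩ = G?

⟨g⟩ = G would require ord(g) = |G| = 30, but the maximum element order in G is 15 < 30. So G is not cyclic and no single element generates it: the count is 0.

Answer: 0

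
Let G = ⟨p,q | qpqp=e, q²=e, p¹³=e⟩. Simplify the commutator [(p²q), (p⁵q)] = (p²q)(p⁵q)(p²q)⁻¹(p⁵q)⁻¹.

[(p²q), (p⁵q)] = (p²q)·(p⁵q)·(p²q)⁻¹·(p⁵q)⁻¹.
  (p²q) · (p⁵q) = p¹⁰
  (p¹⁰) · (p²q) = p¹²q
  (p¹²q) · (p⁵q) = p⁷

Answer: p⁷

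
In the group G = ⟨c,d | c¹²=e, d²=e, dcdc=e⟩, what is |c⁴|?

Compute successive powers until reaching e:
  (c⁴)¹ = c⁴, (c⁴)² = c⁸, (c⁴)³ = e.
The smallest positive k with (c⁴)ᵏ = e is 3.

Answer: 3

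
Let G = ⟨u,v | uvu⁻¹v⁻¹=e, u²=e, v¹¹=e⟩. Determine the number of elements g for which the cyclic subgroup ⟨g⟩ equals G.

G is cyclic of order 22. An element generates G iff its order is 22, and a cyclic group of order 22 has exactly φ(22) = 10 such elements.

Answer: 10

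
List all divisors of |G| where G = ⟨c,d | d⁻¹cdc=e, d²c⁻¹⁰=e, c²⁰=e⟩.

|G| = 40 = 2³ · 5. By Lagrange's theorem the order of any subgroup divides 40; the divisors of 40 are 1, 2, 4, 5, 8, 10, 20, 40.

Answer: 1, 2, 4, 5, 8, 10, 20, 40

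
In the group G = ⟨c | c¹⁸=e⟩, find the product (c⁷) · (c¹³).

Compute (c⁷) · (c¹³) by multiplying left to right and reducing via the relations at each step:
  (c⁷) · c¹³ = c²

Answer: c²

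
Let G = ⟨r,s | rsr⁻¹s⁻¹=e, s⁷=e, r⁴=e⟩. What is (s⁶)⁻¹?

The order of (s⁶) is 7 (smallest k with (s⁶)ᵏ = e), so (s⁶)⁻¹ = (s⁶)⁶ = s.
Check: (s⁶) · s → (s⁶) · s = e, giving e as required.

Answer: s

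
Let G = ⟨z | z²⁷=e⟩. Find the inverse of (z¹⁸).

The order of (z¹⁸) is 3 (smallest k with (z¹⁸)ᵏ = e), so (z¹⁸)⁻¹ = (z¹⁸)² = z⁹.
Check: (z¹⁸) · (z⁹) → (z¹⁸) · z⁹ = e, giving e as required.

Answer: z⁹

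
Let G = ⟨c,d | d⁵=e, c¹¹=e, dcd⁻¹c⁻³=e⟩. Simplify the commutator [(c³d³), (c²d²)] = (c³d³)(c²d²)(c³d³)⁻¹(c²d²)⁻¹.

[(c³d³), (c²d²)] = (c³d³)·(c²d²)·(c³d³)⁻¹·(c²d²)⁻¹.
  (c³d³) · (c²d²) = c²
  (c²) · (c⁶d²) = c⁸d²
  (c⁸d²) · (cd³) = c⁶

Answer: c⁶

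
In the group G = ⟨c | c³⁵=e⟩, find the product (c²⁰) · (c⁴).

Compute (c²⁰) · (c⁴) by multiplying left to right and reducing via the relations at each step:
  (c²⁰) · c⁴ = c²⁴

Answer: c²⁴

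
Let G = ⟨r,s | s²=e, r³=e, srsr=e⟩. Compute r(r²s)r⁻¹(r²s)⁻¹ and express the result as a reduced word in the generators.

[r, (r²s)] = r·(r²s)·r⁻¹·(r²s)⁻¹.
  r · (r²s) = s
  s · (r²) = rs
  (rs) · (r²s) = r²

Answer: r²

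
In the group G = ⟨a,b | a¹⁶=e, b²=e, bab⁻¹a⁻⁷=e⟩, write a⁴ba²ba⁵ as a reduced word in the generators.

Multiply left to right, reducing at each step:
  (a⁴) · b = a⁴b
  (a⁴b) · a² = a²b
  (a²b) · b = a²
  (a²) · a⁵ = a⁷

Answer: a⁷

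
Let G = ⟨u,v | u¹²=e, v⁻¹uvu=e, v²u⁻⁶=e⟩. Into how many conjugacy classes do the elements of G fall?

The conjugacy classes (representative and size) are:
  [e] (size 1), [u¹¹] (size 2), [u²] (size 2), [u⁹] (size 2), [u⁴] (size 2), [u⁵] (size 2), [u⁶] (size 1), [u²v] (size 6), [uv] (size 6).
Class equation: 1 + 2 + 2 + 2 + 2 + 2 + 1 + 6 + 6 = 24 = |G|. So G has 9 conjugacy classes.

Answer: 9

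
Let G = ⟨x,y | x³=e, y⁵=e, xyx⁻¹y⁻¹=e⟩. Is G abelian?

Each pair of generators commutes: x·y = xy = y·x. Since the generators pairwise commute, every element of G commutes with every other, so G is abelian.

Answer: Yes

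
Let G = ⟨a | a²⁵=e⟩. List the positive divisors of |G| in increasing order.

|G| = 25 = 5². By Lagrange's theorem the order of any subgroup divides 25; the divisors of 25 are 1, 5, 25.

Answer: 1, 5, 25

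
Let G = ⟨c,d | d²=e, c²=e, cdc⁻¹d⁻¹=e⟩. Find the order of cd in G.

Compute successive powers until reaching e:
  (cd)¹ = cd, (cd)² = e.
The smallest positive k with (cd)ᵏ = e is 2.

Answer: 2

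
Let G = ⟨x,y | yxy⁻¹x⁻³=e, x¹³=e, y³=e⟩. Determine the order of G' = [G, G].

G' = [G, G] is generated by all commutators. The generator-pair commutators are: [x, y] = x¹¹.
The subgroup they normally generate is {e, x, x², x³, x⁴, x⁵, x⁶, x⁷, x⁸, x⁹, x¹⁰, x¹¹, x¹²}, of order 13.
Check: |G/G'| = 39/13 = 3 is the order of the abelianisation.

Answer: 13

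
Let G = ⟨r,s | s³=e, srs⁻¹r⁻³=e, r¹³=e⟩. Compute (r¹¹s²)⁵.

Compute successive powers of (r¹¹s²), reducing at each step:
  (r¹¹s²)²: (r¹¹s²) · r¹¹ = r⁶s²;   (r⁶s²) · s² = r⁶s
  (r¹¹s²)³: (r⁶s) · r¹¹ = s;   s · s² = e
  (r¹¹s²)⁴: e · r¹¹ = r¹¹;   (r¹¹) · s² = r¹¹s²
  (r¹¹s²)⁵: (r¹¹s²) · r¹¹ = r⁶s²;   (r⁶s²) · s² = r⁶s

Answer: r⁶s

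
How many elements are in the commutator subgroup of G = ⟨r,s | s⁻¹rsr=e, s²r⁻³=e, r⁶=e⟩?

G' = [G, G] is generated by all commutators. The generator-pair commutators are: [r, s] = r².
The subgroup they normally generate is {e, r², r⁴}, of order 3.
Check: |G/G'| = 12/3 = 4 is the order of the abelianisation.

Answer: 3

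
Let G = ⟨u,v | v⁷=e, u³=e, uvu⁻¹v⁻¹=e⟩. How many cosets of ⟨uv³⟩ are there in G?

First find ord(uv³) by computing successive powers:
  (uv³)¹ = uv³, (uv³)² = u²v⁶, (uv³)³ = v², (uv³)⁴ = uv⁵, (uv³)⁵ = u²v, (uv³)⁶ = v⁴, (uv³)⁷ = u, (uv³)⁸ = u²v³, (uv³)⁹ = v⁶, (uv³)¹⁰ = uv², (uv³)¹¹ = u²v⁵, (uv³)¹² = v, (uv³)¹³ = uv⁴, (uv³)¹⁴ = u², (uv³)¹⁵ = v³, (uv³)¹⁶ = uv⁶, (uv³)¹⁷ = u²v², (uv³)¹⁸ = v⁵, (uv³)¹⁹ = uv, (uv³)²⁰ = u²v⁴, (uv³)²¹ = e.
So |⟨uv³⟩| = ord(uv³) = 21. With |G| = 21, by Lagrange [G : ⟨uv³⟩] = 21/21 = 1.

Answer: 1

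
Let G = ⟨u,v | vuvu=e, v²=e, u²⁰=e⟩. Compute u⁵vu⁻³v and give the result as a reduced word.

Multiply left to right, reducing at each step:
  (u⁵) · v = u⁵v
  (u⁵v) · u⁻³ = u⁸v
  (u⁸v) · v = u⁸

Answer: u⁸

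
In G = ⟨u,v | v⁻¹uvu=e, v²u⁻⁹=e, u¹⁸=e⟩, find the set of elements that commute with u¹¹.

⟨u¹¹⟩ ⊆ C_G(u¹¹) since powers of u¹¹ commute with u¹¹; so |C_G(u¹¹)| ≥ |⟨u¹¹⟩| = 18.
By orbit–stabilizer, |C_G(u¹¹)| = |G| / |conj. class of u¹¹| = 36 / 2 = 18.
The 18 elements commuting with u¹¹ are {e, u, u², u³, u⁴, u⁵, u⁶, u⁷, u⁸, u⁹, u¹⁰, u¹¹, u¹², u¹³, u¹⁴, u¹⁵, u¹⁶, u¹⁷}.

Answer: {e, u, u², u³, u⁴, u⁵, u⁶, u⁷, u⁸, u⁹, u¹⁰, u¹¹, u¹², u¹³, u¹⁴, u¹⁵, u¹⁶, u¹⁷}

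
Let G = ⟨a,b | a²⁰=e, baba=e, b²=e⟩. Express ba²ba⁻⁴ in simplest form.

Multiply left to right, reducing at each step:
  b · a² = a¹⁸b
  (a¹⁸b) · b = a¹⁸
  (a¹⁸) · a⁻⁴ = a¹⁴

Answer: a¹⁴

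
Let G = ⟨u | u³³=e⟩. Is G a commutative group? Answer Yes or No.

G has a single generator, so G is cyclic and hence abelian.

Answer: Yes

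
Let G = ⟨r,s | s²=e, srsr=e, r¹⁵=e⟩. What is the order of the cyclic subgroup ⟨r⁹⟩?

|⟨r⁹⟩| equals the order of r⁹. Compute successive powers until reaching e:
  (r⁹)¹ = r⁹, (r⁹)² = r³, (r⁹)³ = r¹², (r⁹)⁴ = r⁶, (r⁹)⁵ = e.
The smallest positive k with (r⁹)ᵏ = e is 5, so |⟨r⁹⟩| = 5.

Answer: 5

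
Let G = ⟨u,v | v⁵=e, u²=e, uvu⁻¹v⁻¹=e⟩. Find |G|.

Enumerate words in the generators, reducing via the relations: the distinct elements are
  {e, u, v, uv, v², v³, v⁴, uv², uv³, uv⁴}.
No further products give new elements, so |G| = 10.

Answer: 10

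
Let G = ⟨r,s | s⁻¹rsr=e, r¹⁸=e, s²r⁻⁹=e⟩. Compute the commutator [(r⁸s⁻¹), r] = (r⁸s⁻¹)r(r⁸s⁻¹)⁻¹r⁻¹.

[(r⁸s⁻¹), r] = (r⁸s⁻¹)·r·(r⁸s⁻¹)⁻¹·r⁻¹.
  (r⁸s⁻¹) · r = r⁷s⁻¹
  (r⁷s⁻¹) · (r⁸s) = r¹⁷
  (r¹⁷) · (r¹⁷) = r¹⁶

Answer: r¹⁶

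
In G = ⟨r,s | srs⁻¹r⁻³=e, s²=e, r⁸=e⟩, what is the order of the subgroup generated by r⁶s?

|⟨r⁶s⟩| equals the order of r⁶s. Compute successive powers until reaching e:
  (r⁶s)¹ = r⁶s, (r⁶s)² = e.
The smallest positive k with (r⁶s)ᵏ = e is 2, so |⟨r⁶s⟩| = 2.

Answer: 2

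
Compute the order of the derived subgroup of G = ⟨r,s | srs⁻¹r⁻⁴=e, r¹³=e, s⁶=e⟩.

G' = [G, G] is generated by all commutators. The generator-pair commutators are: [r, s] = r¹⁰.
The subgroup they normally generate is {e, r, r², r³, r⁴, r⁵, r⁶, r⁷, r⁸, r⁹, r¹⁰, r¹¹, r¹²}, of order 13.
Check: |G/G'| = 78/13 = 6 is the order of the abelianisation.

Answer: 13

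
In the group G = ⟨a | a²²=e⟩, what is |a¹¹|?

Compute successive powers until reaching e:
  (a¹¹)¹ = a¹¹, (a¹¹)² = e.
The smallest positive k with (a¹¹)ᵏ = e is 2.

Answer: 2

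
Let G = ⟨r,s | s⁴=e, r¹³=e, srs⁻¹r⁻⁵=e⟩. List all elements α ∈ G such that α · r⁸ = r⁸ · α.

⟨r⁸⟩ ⊆ C_G(r⁸) since powers of r⁸ commute with r⁸; so |C_G(r⁸)| ≥ |⟨r⁸⟩| = 13.
By orbit–stabilizer, |C_G(r⁸)| = |G| / |conj. class of r⁸| = 52 / 4 = 13.
The 13 elements commuting with r⁸ are {e, r, r², r³, r⁴, r⁵, r⁶, r⁷, r⁸, r⁹, r¹⁰, r¹¹, r¹²}.

Answer: {e, r, r², r³, r⁴, r⁵, r⁶, r⁷, r⁸, r⁹, r¹⁰, r¹¹, r¹²}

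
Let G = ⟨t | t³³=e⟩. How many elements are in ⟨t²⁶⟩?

|⟨t²⁶⟩| equals the order of t²⁶. Compute successive powers until reaching e:
  (t²⁶)¹ = t²⁶, (t²⁶)² = t¹⁹, (t²⁶)³ = t¹², (t²⁶)⁴ = t⁵, (t²⁶)⁵ = t³¹, (t²⁶)⁶ = t²⁴, (t²⁶)⁷ = t¹⁷, (t²⁶)⁸ = t¹⁰, (t²⁶)⁹ = t³, (t²⁶)¹⁰ = t²⁹, (t²⁶)¹¹ = t²², (t²⁶)¹² = t¹⁵, (t²⁶)¹³ = t⁸, (t²⁶)¹⁴ = t, (t²⁶)¹⁵ = t²⁷, (t²⁶)¹⁶ = t²⁰, (t²⁶)¹⁷ = t¹³, (t²⁶)¹⁸ = t⁶, (t²⁶)¹⁹ = t³², (t²⁶)²⁰ = t²⁵, (t²⁶)²¹ = t¹⁸, (t²⁶)²² = t¹¹, (t²⁶)²³ = t⁴, (t²⁶)²⁴ = t³⁰, (t²⁶)²⁵ = t²³, (t²⁶)²⁶ = t¹⁶, (t²⁶)²⁷ = t⁹, (t²⁶)²⁸ = t², (t²⁶)²⁹ = t²⁸, (t²⁶)³⁰ = t²¹, (t²⁶)³¹ = t¹⁴, (t²⁶)³² = t⁷, (t²⁶)³³ = e.
The smallest positive k with (t²⁶)ᵏ = e is 33, so |⟨t²⁶⟩| = 33.

Answer: 33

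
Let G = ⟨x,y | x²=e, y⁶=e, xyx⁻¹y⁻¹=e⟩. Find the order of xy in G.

Compute successive powers until reaching e:
  (xy)¹ = xy, (xy)² = y², (xy)³ = xy³, (xy)⁴ = y⁴, (xy)⁵ = xy⁵, (xy)⁶ = e.
The smallest positive k with (xy)ᵏ = e is 6.

Answer: 6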